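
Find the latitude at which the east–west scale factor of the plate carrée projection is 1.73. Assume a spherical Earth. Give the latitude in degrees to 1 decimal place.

Plate carrée: h = 1, k = sec φ along parallels.
sec φ = 1.73  ⇒  cos φ = 0.5780  ⇒  φ ≈ 54.7°.

54.7°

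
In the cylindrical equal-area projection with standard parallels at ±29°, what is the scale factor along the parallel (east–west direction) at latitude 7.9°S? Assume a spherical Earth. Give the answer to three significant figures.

Cylindrical equal-area (φ₀ = 29°): h = cos φ / cos 29° along meridians, k = cos 29° / cos φ along parallels; h·k = 1.
k = cos 29° / cos 7.9° = 0.8746/0.9905 = 0.8830.

0.883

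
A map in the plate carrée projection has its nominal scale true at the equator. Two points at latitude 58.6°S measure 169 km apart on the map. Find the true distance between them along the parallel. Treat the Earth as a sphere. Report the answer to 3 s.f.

88.1 km

For the equirectangular projection with φ₀ = 0 (plate carrée), h = 1 along meridians and k = sec φ along parallels.
Along the parallel at 58.6°, map distances are exaggerated by k = sec 58.6° = 1.919.
True distance = 169 / 1.919 = 169 × cos 58.6° ≈ 88.1 km.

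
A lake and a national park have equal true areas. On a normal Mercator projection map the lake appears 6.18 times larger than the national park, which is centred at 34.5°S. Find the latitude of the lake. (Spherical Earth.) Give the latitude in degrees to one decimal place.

70.6°

On Mercator, (apparent₁)/(apparent₂) = sec²φ₁ / sec²φ₂ when true areas are equal.
cos²φ₂ / cos²φ₁ = 6.18  ⇒  cos φ₁ = cos 34.5° / √6.18 = 0.8241/2.486 = 0.3315.
φ₁ = arccos(0.3315) ≈ 70.6°.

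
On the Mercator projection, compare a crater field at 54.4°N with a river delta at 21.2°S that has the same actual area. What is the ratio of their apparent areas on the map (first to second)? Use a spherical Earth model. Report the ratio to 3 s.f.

On Mercator, area is exaggerated by sec²φ = 1/cos²φ.
At 54.4°: sec²(54.4°) = 1/0.5821² = 2.951.
At 21.2°: sec²(21.2°) = 1/0.9323² = 1.150.
Ratio = 2.951/1.150 = cos²(21.2°)/cos²(54.4°) ≈ 2.57.

2.57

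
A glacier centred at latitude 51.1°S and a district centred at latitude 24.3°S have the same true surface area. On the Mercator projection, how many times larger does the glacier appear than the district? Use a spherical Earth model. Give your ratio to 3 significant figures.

Mercator areal scale is sec²φ.
At 51.1°: sec²(51.1°) = 1/0.6280² = 2.536.
At 24.3°: sec²(24.3°) = 1/0.9114² = 1.204.
Ratio = 2.536/1.204 = cos²(24.3°)/cos²(51.1°) ≈ 2.11.

2.11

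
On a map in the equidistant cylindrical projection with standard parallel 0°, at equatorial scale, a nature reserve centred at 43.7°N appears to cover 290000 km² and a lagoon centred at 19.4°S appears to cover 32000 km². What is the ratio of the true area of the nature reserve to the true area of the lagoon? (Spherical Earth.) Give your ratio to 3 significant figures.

6.95

Plate carrée has h = 1 and k = sec φ, giving areal scale sec φ; true area = (apparent area) · cos φ.
True area of nature reserve: 290000 × cos(43.7°) = 290000 × 0.7230 = 209700 km².
True area of lagoon: 32000 × cos(19.4°) = 32000 × 0.9432 = 30180 km².
Ratio = 209700 / 30180 ≈ 6.95.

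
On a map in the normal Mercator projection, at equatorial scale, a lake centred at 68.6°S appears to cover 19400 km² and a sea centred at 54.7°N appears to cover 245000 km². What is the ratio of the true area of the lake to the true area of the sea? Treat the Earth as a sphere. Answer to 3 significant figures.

0.0316

On Mercator the areal scale is sec²φ, so true area = apparent × cos²φ.
True area of lake: 19400 × cos²(68.6°) = 19400 × 0.1331 = 2583 km².
True area of sea: 245000 × cos²(54.7°) = 245000 × 0.3339 = 81810 km².
Ratio = 2583 / 81810 ≈ 0.0316.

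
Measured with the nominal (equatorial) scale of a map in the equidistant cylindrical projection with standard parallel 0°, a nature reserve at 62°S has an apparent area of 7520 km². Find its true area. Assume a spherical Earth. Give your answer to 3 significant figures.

Plate carrée maps x = Rλ, y = Rφ. The meridian scale is h = 1 and the parallel scale is k = 1/cos φ = sec φ.
Areal scale = h·k = 1 × sec φ; at 62°, h = 1.000, k = 2.130, so h·k = 2.130.
True area = apparent / (areal scale) = 7520 / 2.130 ≈ 3530 km².

3530 km²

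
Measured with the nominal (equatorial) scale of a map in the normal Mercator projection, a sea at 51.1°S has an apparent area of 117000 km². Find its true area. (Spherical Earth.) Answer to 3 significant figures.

Mercator is conformal, so the point scale is isotropic: h = k = sec φ = 1/cos φ.
Areal scale = k² = sec²φ = 1/cos²(51.1°) = 1/0.6280² = 2.536.
True area = apparent / (areal scale) = 117000 / 2.536 ≈ 46100 km².

46100 km²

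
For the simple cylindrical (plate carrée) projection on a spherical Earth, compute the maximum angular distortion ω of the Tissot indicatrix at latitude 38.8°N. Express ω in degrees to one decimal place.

In the plate carrée (x = Rλ, y = Rφ), meridians are true-scale (h = 1) and parallels are stretched by k = sec φ.
At 38.8°: h = 1.000, k = 1.283; principal scales a = 1.283, b = 1.000.
sin(ω/2) = (a − b)/(a + b) = 0.2831/2.283 = 0.1240, so ω = 2 arcsin(0.1240) ≈ 14.2°.

14.2°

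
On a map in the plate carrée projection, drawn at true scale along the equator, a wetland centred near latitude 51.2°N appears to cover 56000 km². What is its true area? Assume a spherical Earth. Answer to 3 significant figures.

In the plate carrée (x = Rλ, y = Rφ), meridians are true-scale (h = 1) and parallels are stretched by k = sec φ.
Areal scale = h·k = 1 × sec φ; at 51.2°, h = 1.000, k = 1.596, so h·k = 1.596.
True area = apparent / (areal scale) = 56000 / 1.596 ≈ 35100 km².

35100 km²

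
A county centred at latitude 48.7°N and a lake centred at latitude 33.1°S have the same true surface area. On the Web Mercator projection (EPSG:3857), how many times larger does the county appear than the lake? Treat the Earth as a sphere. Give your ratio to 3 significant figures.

1.61

Mercator areal scale is sec²φ.
At 48.7°: sec²(48.7°) = 1/0.6600² = 2.296.
At 33.1°: sec²(33.1°) = 1/0.8377² = 1.425.
Ratio = 2.296/1.425 = cos²(33.1°)/cos²(48.7°) ≈ 1.61.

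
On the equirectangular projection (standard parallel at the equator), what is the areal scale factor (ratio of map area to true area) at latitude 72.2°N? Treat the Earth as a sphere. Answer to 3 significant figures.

For the equirectangular projection with φ₀ = 0 (plate carrée), h = 1 along meridians and k = sec φ along parallels.
Areal scale = h·k = 1 × sec φ; at 72.2°, h = 1.000, k = 3.271, so h·k = 3.271.

3.27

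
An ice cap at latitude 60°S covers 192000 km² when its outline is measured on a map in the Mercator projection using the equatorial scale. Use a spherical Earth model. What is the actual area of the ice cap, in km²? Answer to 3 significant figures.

Mercator is conformal, so the point scale is isotropic: h = k = sec φ = 1/cos φ.
Areal scale = k² = sec²φ = 1/cos²(60°) = 1/0.5000² = 4.000.
True area = apparent / (areal scale) = 192000 / 4.000 ≈ 48000 km².

48000 km²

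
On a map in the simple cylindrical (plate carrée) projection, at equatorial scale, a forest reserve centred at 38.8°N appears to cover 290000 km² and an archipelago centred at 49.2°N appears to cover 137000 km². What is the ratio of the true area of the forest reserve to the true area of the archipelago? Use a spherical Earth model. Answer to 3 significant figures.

Plate carrée has h = 1 and k = sec φ, giving areal scale sec φ; true area = (apparent area) · cos φ.
True area of forest reserve: 290000 × cos(38.8°) = 290000 × 0.7793 = 226000 km².
True area of archipelago: 137000 × cos(49.2°) = 137000 × 0.6534 = 89520 km².
Ratio = 226000 / 89520 ≈ 2.52.

2.52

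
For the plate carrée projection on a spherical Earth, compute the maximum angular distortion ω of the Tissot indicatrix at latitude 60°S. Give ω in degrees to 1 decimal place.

38.9°

For the equirectangular projection with φ₀ = 0 (plate carrée), h = 1 along meridians and k = sec φ along parallels.
At 60°: h = 1.000, k = 2.000; principal scales a = 2.000, b = 1.000.
sin(ω/2) = (a − b)/(a + b) = 1.0000/3.000 = 0.3333, so ω = 2 arcsin(0.3333) ≈ 38.9°.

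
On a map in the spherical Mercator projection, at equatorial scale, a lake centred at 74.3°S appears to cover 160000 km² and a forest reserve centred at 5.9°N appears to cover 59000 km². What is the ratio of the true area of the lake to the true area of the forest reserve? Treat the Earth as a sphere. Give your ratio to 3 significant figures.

0.201

On Mercator the areal scale is sec²φ, so true area = apparent × cos²φ.
True area of lake: 160000 × cos²(74.3°) = 160000 × 0.07322 = 11720 km².
True area of forest reserve: 59000 × cos²(5.9°) = 59000 × 0.9894 = 58380 km².
Ratio = 11720 / 58380 ≈ 0.201.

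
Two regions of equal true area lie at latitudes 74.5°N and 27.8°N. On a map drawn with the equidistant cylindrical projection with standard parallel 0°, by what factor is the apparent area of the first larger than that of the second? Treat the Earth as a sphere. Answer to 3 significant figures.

For the equirectangular projection with φ₀ = 0 (plate carrée), h = 1 along meridians and k = sec φ along parallels.
Areal scale at 74.5°: h·k = 1.000 × 3.742 = 3.742.
Areal scale at 27.8°: h·k = 1.000 × 1.130 = 1.130.
Ratio = 3.742/1.130 ≈ 3.31.

3.31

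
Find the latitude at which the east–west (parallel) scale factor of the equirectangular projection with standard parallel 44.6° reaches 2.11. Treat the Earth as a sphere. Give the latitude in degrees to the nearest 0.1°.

The equidistant cylindrical projection with φ₀ = 44.6° has h = 1 (meridians true) and k = cos φ₀ / cos φ along parallels.
k = cos φ₀ / cos φ = 2.11  ⇒  cos φ = cos 44.6° / 2.11 = 0.3375.
φ = arccos(0.3375) ≈ 70.3°.

70.3°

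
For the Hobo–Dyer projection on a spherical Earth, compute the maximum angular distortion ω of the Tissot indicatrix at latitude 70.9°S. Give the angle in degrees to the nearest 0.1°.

90.3°

The Hobo–Dyer projection is cylindrical equal-area with φ₀ = 37.5°. For cylindrical equal-area with standard parallel φ₀, h = cos φ / cos φ₀ and k = cos φ₀ / cos φ, so h·k = 1.
At 70.9°: h = 0.4124, k = 2.425; principal scales a = 2.425, b = 0.4124.
sin(ω/2) = (a − b)/(a + b) = 2.012/2.837 = 0.7092, so ω = 2 arcsin(0.7092) ≈ 90.3°.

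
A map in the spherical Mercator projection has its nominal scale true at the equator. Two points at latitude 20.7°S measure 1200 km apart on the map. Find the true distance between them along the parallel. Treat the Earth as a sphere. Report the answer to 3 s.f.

1120 km

Mercator is conformal, so the point scale is isotropic: h = k = sec φ = 1/cos φ.
Along the parallel at 20.7°, map distances are exaggerated by k = sec 20.7° = 1.069.
True distance = 1200 / 1.069 = 1200 × cos 20.7° ≈ 1120 km.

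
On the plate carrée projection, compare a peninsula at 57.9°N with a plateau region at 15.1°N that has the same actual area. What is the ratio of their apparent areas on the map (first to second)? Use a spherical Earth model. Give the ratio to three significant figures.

1.82

Plate carrée maps x = Rλ, y = Rφ. The meridian scale is h = 1 and the parallel scale is k = 1/cos φ = sec φ.
Areal scale at 57.9°: h·k = 1.000 × 1.882 = 1.882.
Areal scale at 15.1°: h·k = 1.000 × 1.036 = 1.036.
Ratio = 1.882/1.036 ≈ 1.82.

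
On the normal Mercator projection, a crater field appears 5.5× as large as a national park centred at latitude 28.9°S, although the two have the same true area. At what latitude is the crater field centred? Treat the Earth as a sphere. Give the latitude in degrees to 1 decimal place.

On Mercator, (apparent₁)/(apparent₂) = sec²φ₁ / sec²φ₂ when true areas are equal.
cos²φ₂ / cos²φ₁ = 5.5  ⇒  cos φ₁ = cos 28.9° / √5.5 = 0.8755/2.345 = 0.3733.
φ₁ = arccos(0.3733) ≈ 68.1°.

68.1°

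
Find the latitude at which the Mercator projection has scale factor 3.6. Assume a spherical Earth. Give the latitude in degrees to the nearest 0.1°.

Mercator scale is k = sec φ = 1/cos φ.
1/cos φ = 3.6  ⇒  cos φ = 0.2778  ⇒  φ = arccos(0.2778) ≈ 73.9°.

73.9°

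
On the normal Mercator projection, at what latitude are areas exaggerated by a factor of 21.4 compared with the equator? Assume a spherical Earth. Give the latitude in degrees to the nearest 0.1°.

77.5°

Mercator areal scale is sec²φ.
sec²φ = 21.4  ⇒  cos²φ = 0.04673  ⇒  cos φ = 0.2162.
φ = arccos(0.2162) ≈ 77.5°.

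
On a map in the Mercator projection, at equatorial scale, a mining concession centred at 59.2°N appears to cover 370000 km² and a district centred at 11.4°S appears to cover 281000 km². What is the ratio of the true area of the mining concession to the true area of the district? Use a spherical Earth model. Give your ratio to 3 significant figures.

Since Mercator area scale is 1/cos²φ, the true area equals the apparent area multiplied by cos²φ.
True area of mining concession: 370000 × cos²(59.2°) = 370000 × 0.2622 = 97010 km².
True area of district: 281000 × cos²(11.4°) = 281000 × 0.9609 = 270000 km².
Ratio = 97010 / 270000 ≈ 0.359.

0.359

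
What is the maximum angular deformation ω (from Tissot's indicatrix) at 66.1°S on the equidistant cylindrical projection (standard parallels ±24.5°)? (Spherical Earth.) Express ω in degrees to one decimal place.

The equidistant cylindrical projection with φ₀ = 24.5° has h = 1 (meridians true) and k = cos φ₀ / cos φ along parallels.
At 66.1°: h = 1.000, k = 2.246; principal scales a = 2.246, b = 1.000.
sin(ω/2) = (a − b)/(a + b) = 1.246/3.246 = 0.3839, so ω = 2 arcsin(0.3839) ≈ 45.1°.

45.1°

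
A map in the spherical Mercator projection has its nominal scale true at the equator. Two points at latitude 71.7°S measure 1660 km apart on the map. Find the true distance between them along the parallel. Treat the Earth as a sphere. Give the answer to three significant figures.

The Mercator projection is conformal; its linear scale factor is the same in every direction and equals sec φ = 1/cos φ.
Along the parallel at 71.7°, map distances are exaggerated by k = sec 71.7° = 3.185.
True distance = 1660 / 3.185 = 1660 × cos 71.7° ≈ 521 km.

521 km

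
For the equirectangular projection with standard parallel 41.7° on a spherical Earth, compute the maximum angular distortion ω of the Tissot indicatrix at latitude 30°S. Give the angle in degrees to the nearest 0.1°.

8.5°

The equidistant cylindrical projection with φ₀ = 41.7° has h = 1 (meridians true) and k = cos φ₀ / cos φ along parallels.
At 30°: h = 1.000, k = 0.8621; principal scales a = 1.000, b = 0.8621.
sin(ω/2) = (a − b)/(a + b) = 0.1379/1.862 = 0.07403, so ω = 2 arcsin(0.07403) ≈ 8.5°.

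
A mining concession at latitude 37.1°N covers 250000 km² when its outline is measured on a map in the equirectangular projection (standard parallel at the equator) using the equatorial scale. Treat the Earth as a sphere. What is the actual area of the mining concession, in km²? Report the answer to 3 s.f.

For the equirectangular projection with φ₀ = 0 (plate carrée), h = 1 along meridians and k = sec φ along parallels.
Areal scale = h·k = 1 × sec φ; at 37.1°, h = 1.000, k = 1.254, so h·k = 1.254.
True area = apparent / (areal scale) = 250000 / 1.254 ≈ 199000 km².

199000 km²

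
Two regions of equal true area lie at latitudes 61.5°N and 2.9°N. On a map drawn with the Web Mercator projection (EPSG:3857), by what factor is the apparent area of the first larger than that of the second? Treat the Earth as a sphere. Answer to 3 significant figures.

Mercator areal scale is sec²φ.
At 61.5°: sec²(61.5°) = 1/0.4772² = 4.392.
At 2.9°: sec²(2.9°) = 1/0.9987² = 1.003.
Ratio = 4.392/1.003 = cos²(2.9°)/cos²(61.5°) ≈ 4.38.

4.38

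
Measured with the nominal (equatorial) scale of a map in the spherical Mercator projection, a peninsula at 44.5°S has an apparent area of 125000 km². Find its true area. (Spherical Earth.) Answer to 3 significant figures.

For Mercator, h = k = sec φ (a conformal cylindrical projection has a single point scale, 1/cos φ).
Areal scale = k² = sec²φ = 1/cos²(44.5°) = 1/0.7133² = 1.966.
True area = apparent / (areal scale) = 125000 / 1.966 ≈ 63600 km².

63600 km²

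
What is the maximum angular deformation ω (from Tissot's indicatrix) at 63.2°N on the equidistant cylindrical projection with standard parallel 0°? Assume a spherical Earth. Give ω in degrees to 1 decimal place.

Plate carrée maps x = Rλ, y = Rφ. The meridian scale is h = 1 and the parallel scale is k = 1/cos φ = sec φ.
At 63.2°: h = 1.000, k = 2.218; principal scales a = 2.218, b = 1.000.
sin(ω/2) = (a − b)/(a + b) = 1.218/3.218 = 0.3785, so ω = 2 arcsin(0.3785) ≈ 44.5°.

44.5°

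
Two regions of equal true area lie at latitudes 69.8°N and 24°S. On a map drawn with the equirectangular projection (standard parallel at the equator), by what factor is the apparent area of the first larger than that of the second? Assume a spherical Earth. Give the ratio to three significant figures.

2.65

In the plate carrée (x = Rλ, y = Rφ), meridians are true-scale (h = 1) and parallels are stretched by k = sec φ.
Areal scale at 69.8°: h·k = 1.000 × 2.896 = 2.896.
Areal scale at 24°: h·k = 1.000 × 1.095 = 1.095.
Ratio = 2.896/1.095 ≈ 2.65.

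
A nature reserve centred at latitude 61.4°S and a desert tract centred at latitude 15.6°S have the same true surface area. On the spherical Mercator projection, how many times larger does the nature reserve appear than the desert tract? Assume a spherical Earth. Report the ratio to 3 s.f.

Mercator areal scale is sec²φ.
At 61.4°: sec²(61.4°) = 1/0.4787² = 4.364.
At 15.6°: sec²(15.6°) = 1/0.9632² = 1.078.
Ratio = 4.364/1.078 = cos²(15.6°)/cos²(61.4°) ≈ 4.05.

4.05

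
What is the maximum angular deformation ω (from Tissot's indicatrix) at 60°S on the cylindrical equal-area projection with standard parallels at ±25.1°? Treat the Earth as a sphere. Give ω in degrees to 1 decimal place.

64.4°

Cylindrical equal-area (φ₀ = 25.1°): h = cos φ / cos 25.1° along meridians, k = cos 25.1° / cos φ along parallels; h·k = 1.
At 60°: h = 0.5521, k = 1.811; principal scales a = 1.811, b = 0.5521.
sin(ω/2) = (a − b)/(a + b) = 1.259/2.363 = 0.5327, so ω = 2 arcsin(0.5327) ≈ 64.4°.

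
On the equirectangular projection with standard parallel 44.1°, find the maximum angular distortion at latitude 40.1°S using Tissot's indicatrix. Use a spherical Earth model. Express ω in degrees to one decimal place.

In the equirectangular projection with standard parallel φ₀ = 44.1° (x = Rλ cos φ₀, y = Rφ), meridians are true-scale (h = 1) and the parallel scale is k = cos φ₀ / cos φ.
At 40.1°: h = 1.000, k = 0.9388; principal scales a = 1.000, b = 0.9388.
sin(ω/2) = (a − b)/(a + b) = 0.06118/1.939 = 0.03155, so ω = 2 arcsin(0.03155) ≈ 3.6°.

3.6°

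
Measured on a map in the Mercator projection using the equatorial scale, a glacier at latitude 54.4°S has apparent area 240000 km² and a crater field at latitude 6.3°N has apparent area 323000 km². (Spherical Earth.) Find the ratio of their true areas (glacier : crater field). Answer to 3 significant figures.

On Mercator the areal scale is sec²φ, so true area = apparent × cos²φ.
True area of glacier: 240000 × cos²(54.4°) = 240000 × 0.3389 = 81330 km².
True area of crater field: 323000 × cos²(6.3°) = 323000 × 0.9880 = 319100 km².
Ratio = 81330 / 319100 ≈ 0.255.

0.255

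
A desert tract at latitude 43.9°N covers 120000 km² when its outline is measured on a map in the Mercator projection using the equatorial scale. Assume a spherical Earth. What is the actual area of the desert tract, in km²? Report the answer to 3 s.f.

62300 km²

The Mercator projection is conformal; its linear scale factor is the same in every direction and equals sec φ = 1/cos φ.
Areal scale = k² = sec²φ = 1/cos²(43.9°) = 1/0.7206² = 1.926.
True area = apparent / (areal scale) = 120000 / 1.926 ≈ 62300 km².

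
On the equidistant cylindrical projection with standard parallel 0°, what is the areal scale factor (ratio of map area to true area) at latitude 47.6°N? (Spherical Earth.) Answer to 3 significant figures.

1.48

Plate carrée maps x = Rλ, y = Rφ. The meridian scale is h = 1 and the parallel scale is k = 1/cos φ = sec φ.
Areal scale = h·k = 1 × sec φ; at 47.6°, h = 1.000, k = 1.483, so h·k = 1.483.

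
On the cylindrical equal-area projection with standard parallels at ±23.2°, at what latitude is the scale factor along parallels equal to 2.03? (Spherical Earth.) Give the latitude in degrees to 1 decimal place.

63.1°

A cylindrical equal-area projection with standard parallel φ₀ has meridian scale h = cos φ / cos φ₀ and parallel scale k = cos φ₀ / cos φ (so areas are preserved, h·k = 1).
k = cos φ₀ / cos φ = 2.03  ⇒  cos φ = cos 23.2° / 2.03 = 0.4528.
φ = arccos(0.4528) ≈ 63.1°.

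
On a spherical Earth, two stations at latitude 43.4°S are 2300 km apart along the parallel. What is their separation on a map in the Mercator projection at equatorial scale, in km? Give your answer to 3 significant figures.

The Mercator projection is conformal; its linear scale factor is the same in every direction and equals sec φ = 1/cos φ.
Along the parallel, k = sec 43.4° = 1/0.7266 = 1.376.
Map distance = 2300 × 1.376 ≈ 3170 km.

3170 km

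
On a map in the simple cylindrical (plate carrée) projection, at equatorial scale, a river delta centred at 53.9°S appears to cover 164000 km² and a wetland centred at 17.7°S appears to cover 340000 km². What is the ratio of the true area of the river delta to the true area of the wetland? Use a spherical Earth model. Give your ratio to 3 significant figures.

0.298

Plate carrée has h = 1 and k = sec φ, giving areal scale sec φ; true area = (apparent area) · cos φ.
True area of river delta: 164000 × cos(53.9°) = 164000 × 0.5892 = 96630 km².
True area of wetland: 340000 × cos(17.7°) = 340000 × 0.9527 = 323900 km².
Ratio = 96630 / 323900 ≈ 0.298.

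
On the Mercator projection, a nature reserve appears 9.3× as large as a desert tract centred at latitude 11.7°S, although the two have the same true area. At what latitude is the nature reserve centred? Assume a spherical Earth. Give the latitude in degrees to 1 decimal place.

For equal true areas on Mercator, apparent areas scale as sec²φ, so the ratio is cos²φ₂ / cos²φ₁.
cos²φ₂ / cos²φ₁ = 9.3  ⇒  cos φ₁ = cos 11.7° / √9.3 = 0.9792/3.050 = 0.3211.
φ₁ = arccos(0.3211) ≈ 71.3°.

71.3°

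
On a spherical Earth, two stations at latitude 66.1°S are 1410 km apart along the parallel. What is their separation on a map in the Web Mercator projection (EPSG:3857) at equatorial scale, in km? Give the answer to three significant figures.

Mercator is conformal, so the point scale is isotropic: h = k = sec φ = 1/cos φ.
Along the parallel, k = sec 66.1° = 1/0.4051 = 2.468.
Map distance = 1410 × 2.468 ≈ 3480 km.

3480 km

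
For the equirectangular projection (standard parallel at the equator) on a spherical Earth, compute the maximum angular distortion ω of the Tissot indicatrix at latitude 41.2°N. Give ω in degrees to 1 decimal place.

Plate carrée maps x = Rλ, y = Rφ. The meridian scale is h = 1 and the parallel scale is k = 1/cos φ = sec φ.
At 41.2°: h = 1.000, k = 1.329; principal scales a = 1.329, b = 1.000.
sin(ω/2) = (a − b)/(a + b) = 0.3291/2.329 = 0.1413, so ω = 2 arcsin(0.1413) ≈ 16.2°.

16.2°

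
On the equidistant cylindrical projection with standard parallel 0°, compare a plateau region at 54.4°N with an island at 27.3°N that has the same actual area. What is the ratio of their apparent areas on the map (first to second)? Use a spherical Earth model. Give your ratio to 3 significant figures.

1.53

For the equirectangular projection with φ₀ = 0 (plate carrée), h = 1 along meridians and k = sec φ along parallels.
Areal scale at 54.4°: h·k = 1.000 × 1.718 = 1.718.
Areal scale at 27.3°: h·k = 1.000 × 1.125 = 1.125.
Ratio = 1.718/1.125 ≈ 1.53.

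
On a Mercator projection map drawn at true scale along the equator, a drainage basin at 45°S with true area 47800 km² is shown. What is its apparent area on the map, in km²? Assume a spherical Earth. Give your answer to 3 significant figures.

95600 km²

The Mercator projection is conformal; its linear scale factor is the same in every direction and equals sec φ = 1/cos φ.
Areal scale = k² = sec²φ = 1/cos²(45°) = 1/0.7071² = 2.000.
Apparent area = 47800 × 2.000 ≈ 95600 km².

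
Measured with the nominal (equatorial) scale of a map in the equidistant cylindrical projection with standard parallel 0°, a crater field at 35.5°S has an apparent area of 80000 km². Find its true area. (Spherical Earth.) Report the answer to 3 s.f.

65100 km²

Plate carrée maps x = Rλ, y = Rφ. The meridian scale is h = 1 and the parallel scale is k = 1/cos φ = sec φ.
Areal scale = h·k = 1 × sec φ; at 35.5°, h = 1.000, k = 1.228, so h·k = 1.228.
True area = apparent / (areal scale) = 80000 / 1.228 ≈ 65100 km².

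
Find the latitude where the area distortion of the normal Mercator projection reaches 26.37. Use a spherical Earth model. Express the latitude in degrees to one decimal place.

78.8°

Mercator areal scale is sec²φ.
sec²φ = 26.37  ⇒  cos²φ = 0.03792  ⇒  cos φ = 0.1947.
φ = arccos(0.1947) ≈ 78.8°.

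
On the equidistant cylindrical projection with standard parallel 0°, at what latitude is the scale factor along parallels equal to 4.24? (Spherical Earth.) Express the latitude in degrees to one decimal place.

76.4°

Plate carrée: h = 1, k = sec φ along parallels.
sec φ = 4.24  ⇒  cos φ = 0.2358  ⇒  φ ≈ 76.4°.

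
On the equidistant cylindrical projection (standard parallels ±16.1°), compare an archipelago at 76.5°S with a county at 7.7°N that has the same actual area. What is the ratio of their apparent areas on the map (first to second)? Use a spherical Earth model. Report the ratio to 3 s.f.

With standard parallel φ₀ = 16.1°, the equirectangular projection gives x = Rλ cos φ₀, y = Rφ, so h = 1 and k = cos 16.1° / cos φ.
Areal scale at 76.5°: h·k = 1.000 × 4.116 = 4.116.
Areal scale at 7.7°: h·k = 1.000 × 0.9695 = 0.9695.
Ratio = 4.116/0.9695 ≈ 4.25.

4.25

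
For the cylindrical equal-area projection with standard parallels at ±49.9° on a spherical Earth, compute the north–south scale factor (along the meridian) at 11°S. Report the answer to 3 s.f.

1.52

A cylindrical equal-area projection with standard parallel φ₀ has meridian scale h = cos φ / cos φ₀ and parallel scale k = cos φ₀ / cos φ (so areas are preserved, h·k = 1).
h = cos 11° / cos 49.9° = 0.9816/0.6441 = 1.524.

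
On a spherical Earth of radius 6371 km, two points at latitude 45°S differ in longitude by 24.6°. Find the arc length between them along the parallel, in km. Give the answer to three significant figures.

Arc length along a parallel = R cos φ · Δλ (with Δλ in radians).
= 6371 × cos 45° × (24.6° × π/180) = 6371 × 0.7071 × 0.4294 ≈ 1930 km.

1930 km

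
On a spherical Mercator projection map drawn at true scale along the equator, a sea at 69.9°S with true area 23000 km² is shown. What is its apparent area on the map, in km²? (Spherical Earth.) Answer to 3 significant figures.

The Mercator projection is conformal; its linear scale factor is the same in every direction and equals sec φ = 1/cos φ.
Areal scale = k² = sec²φ = 1/cos²(69.9°) = 1/0.3437² = 8.467.
Apparent area = 23000 × 8.467 ≈ 195000 km².

195000 km²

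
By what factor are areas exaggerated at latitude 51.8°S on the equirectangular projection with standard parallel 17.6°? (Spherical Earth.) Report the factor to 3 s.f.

With standard parallel φ₀ = 17.6°, the equirectangular projection gives x = Rλ cos φ₀, y = Rφ, so h = 1 and k = cos 17.6° / cos φ.
Areal scale = h·k = 1 × cos φ₀ / cos φ; at 51.8°, h = 1.000, k = 1.541, so h·k = 1.541.

1.54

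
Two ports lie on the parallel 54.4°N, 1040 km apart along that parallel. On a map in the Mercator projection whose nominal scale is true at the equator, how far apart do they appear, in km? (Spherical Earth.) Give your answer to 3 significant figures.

The Mercator projection is conformal; its linear scale factor is the same in every direction and equals sec φ = 1/cos φ.
Along the parallel, k = sec 54.4° = 1/0.5821 = 1.718.
Map distance = 1040 × 1.718 ≈ 1790 km.

1790 km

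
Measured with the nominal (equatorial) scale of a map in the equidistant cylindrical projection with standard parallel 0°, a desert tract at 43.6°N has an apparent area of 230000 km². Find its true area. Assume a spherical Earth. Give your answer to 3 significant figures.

167000 km²

Plate carrée maps x = Rλ, y = Rφ. The meridian scale is h = 1 and the parallel scale is k = 1/cos φ = sec φ.
Areal scale = h·k = 1 × sec φ; at 43.6°, h = 1.000, k = 1.381, so h·k = 1.381.
True area = apparent / (areal scale) = 230000 / 1.381 ≈ 167000 km².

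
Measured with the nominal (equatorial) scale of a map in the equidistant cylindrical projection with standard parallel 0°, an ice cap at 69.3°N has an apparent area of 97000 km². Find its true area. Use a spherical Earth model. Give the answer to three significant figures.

Plate carrée maps x = Rλ, y = Rφ. The meridian scale is h = 1 and the parallel scale is k = 1/cos φ = sec φ.
Areal scale = h·k = 1 × sec φ; at 69.3°, h = 1.000, k = 2.829, so h·k = 2.829.
True area = apparent / (areal scale) = 97000 / 2.829 ≈ 34300 km².

34300 km²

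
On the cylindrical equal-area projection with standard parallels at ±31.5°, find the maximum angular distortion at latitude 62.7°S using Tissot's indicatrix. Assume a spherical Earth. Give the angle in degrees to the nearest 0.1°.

For cylindrical equal-area with standard parallel φ₀, h = cos φ / cos φ₀ and k = cos φ₀ / cos φ, so h·k = 1.
At 62.7°: h = 0.5379, k = 1.859; principal scales a = 1.859, b = 0.5379.
sin(ω/2) = (a − b)/(a + b) = 1.321/2.397 = 0.5512, so ω = 2 arcsin(0.5512) ≈ 66.9°.

66.9°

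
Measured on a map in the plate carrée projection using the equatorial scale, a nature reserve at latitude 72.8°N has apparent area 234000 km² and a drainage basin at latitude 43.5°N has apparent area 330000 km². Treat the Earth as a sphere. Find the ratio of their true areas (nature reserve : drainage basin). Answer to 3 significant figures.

On the plate carrée, areal scale = h·k = 1 × sec φ, so true area = apparent × cos φ.
True area of nature reserve: 234000 × cos(72.8°) = 234000 × 0.2957 = 69200 km².
True area of drainage basin: 330000 × cos(43.5°) = 330000 × 0.7254 = 239400 km².
Ratio = 69200 / 239400 ≈ 0.289.

0.289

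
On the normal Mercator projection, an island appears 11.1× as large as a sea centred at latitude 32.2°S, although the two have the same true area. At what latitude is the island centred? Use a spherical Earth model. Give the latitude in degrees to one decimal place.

On Mercator, (apparent₁)/(apparent₂) = sec²φ₁ / sec²φ₂ when true areas are equal.
cos²φ₂ / cos²φ₁ = 11.1  ⇒  cos φ₁ = cos 32.2° / √11.1 = 0.8462/3.332 = 0.2540.
φ₁ = arccos(0.2540) ≈ 75.3°.

75.3°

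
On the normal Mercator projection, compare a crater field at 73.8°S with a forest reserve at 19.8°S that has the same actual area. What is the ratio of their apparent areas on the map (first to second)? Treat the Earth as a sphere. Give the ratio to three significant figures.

Mercator is conformal with k = sec φ, so areal scale = k² = sec²φ.
At 73.8°: sec²(73.8°) = 1/0.2790² = 12.85.
At 19.8°: sec²(19.8°) = 1/0.9409² = 1.130.
Ratio = 12.85/1.130 = cos²(19.8°)/cos²(73.8°) ≈ 11.4.

11.4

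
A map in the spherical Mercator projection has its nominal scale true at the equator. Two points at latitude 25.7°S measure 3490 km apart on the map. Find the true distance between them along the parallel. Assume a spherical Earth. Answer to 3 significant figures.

The Mercator projection is conformal; its linear scale factor is the same in every direction and equals sec φ = 1/cos φ.
Along the parallel at 25.7°, map distances are exaggerated by k = sec 25.7° = 1.110.
True distance = 3490 / 1.110 = 3490 × cos 25.7° ≈ 3140 km.

3140 km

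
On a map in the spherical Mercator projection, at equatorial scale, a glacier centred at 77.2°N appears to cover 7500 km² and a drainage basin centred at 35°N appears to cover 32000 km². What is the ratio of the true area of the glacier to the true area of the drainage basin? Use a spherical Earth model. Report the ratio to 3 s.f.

0.0171

Mercator's areal exaggeration is sec²φ; hence true area = (apparent area) · cos²φ.
True area of glacier: 7500 × cos²(77.2°) = 7500 × 0.04908 = 368.1 km².
True area of drainage basin: 32000 × cos²(35°) = 32000 × 0.6710 = 21470 km².
Ratio = 368.1 / 21470 ≈ 0.0171.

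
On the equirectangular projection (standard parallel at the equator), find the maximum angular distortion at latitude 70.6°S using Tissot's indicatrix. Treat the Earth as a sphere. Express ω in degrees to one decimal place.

For the equirectangular projection with φ₀ = 0 (plate carrée), h = 1 along meridians and k = sec φ along parallels.
At 70.6°: h = 1.000, k = 3.011; principal scales a = 3.011, b = 1.000.
sin(ω/2) = (a − b)/(a + b) = 2.011/4.011 = 0.5013, so ω = 2 arcsin(0.5013) ≈ 60.2°.

60.2°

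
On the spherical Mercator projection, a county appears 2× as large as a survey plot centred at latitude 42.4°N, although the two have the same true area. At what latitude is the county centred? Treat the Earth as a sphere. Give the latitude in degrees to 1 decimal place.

58.5°

On Mercator, (apparent₁)/(apparent₂) = sec²φ₁ / sec²φ₂ when true areas are equal.
cos²φ₂ / cos²φ₁ = 2  ⇒  cos φ₁ = cos 42.4° / √2 = 0.7385/1.414 = 0.5222.
φ₁ = arccos(0.5222) ≈ 58.5°.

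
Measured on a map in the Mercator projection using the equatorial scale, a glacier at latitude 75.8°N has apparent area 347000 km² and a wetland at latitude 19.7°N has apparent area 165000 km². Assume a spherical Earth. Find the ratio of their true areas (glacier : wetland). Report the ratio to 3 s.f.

0.143

On Mercator the areal scale is sec²φ, so true area = apparent × cos²φ.
True area of glacier: 347000 × cos²(75.8°) = 347000 × 0.06018 = 20880 km².
True area of wetland: 165000 × cos²(19.7°) = 165000 × 0.8864 = 146300 km².
Ratio = 20880 / 146300 ≈ 0.143.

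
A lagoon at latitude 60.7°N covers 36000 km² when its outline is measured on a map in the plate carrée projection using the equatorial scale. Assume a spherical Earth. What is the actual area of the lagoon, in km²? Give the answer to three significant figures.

For the equirectangular projection with φ₀ = 0 (plate carrée), h = 1 along meridians and k = sec φ along parallels.
Areal scale = h·k = 1 × sec φ; at 60.7°, h = 1.000, k = 2.043, so h·k = 2.043.
True area = apparent / (areal scale) = 36000 / 2.043 ≈ 17600 km².

17600 km²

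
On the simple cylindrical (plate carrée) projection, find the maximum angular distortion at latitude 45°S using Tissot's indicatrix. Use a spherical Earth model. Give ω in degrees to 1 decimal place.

For the equirectangular projection with φ₀ = 0 (plate carrée), h = 1 along meridians and k = sec φ along parallels.
At 45°: h = 1.000, k = 1.414; principal scales a = 1.414, b = 1.000.
sin(ω/2) = (a − b)/(a + b) = 0.4142/2.414 = 0.1716, so ω = 2 arcsin(0.1716) ≈ 19.8°.

19.8°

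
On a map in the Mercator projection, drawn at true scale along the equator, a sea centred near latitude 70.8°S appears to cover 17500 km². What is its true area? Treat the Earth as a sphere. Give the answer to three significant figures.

1890 km²

The Mercator projection is conformal; its linear scale factor is the same in every direction and equals sec φ = 1/cos φ.
Areal scale = k² = sec²φ = 1/cos²(70.8°) = 1/0.3289² = 9.246.
True area = apparent / (areal scale) = 17500 / 9.246 ≈ 1890 km².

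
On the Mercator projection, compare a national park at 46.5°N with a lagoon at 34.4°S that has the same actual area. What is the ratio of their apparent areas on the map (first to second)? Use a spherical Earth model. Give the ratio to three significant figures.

1.44

Mercator is conformal with k = sec φ, so areal scale = k² = sec²φ.
At 46.5°: sec²(46.5°) = 1/0.6884² = 2.110.
At 34.4°: sec²(34.4°) = 1/0.8251² = 1.469.
Ratio = 2.110/1.469 = cos²(34.4°)/cos²(46.5°) ≈ 1.44.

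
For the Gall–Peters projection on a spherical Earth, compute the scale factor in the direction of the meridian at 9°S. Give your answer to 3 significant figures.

1.40

The Gall–Peters projection is cylindrical equal-area with φ₀ = 45°. A cylindrical equal-area projection with standard parallel φ₀ has meridian scale h = cos φ / cos φ₀ and parallel scale k = cos φ₀ / cos φ (so areas are preserved, h·k = 1).
h = cos 9° / cos 45° = 0.9877/0.7071 = 1.397.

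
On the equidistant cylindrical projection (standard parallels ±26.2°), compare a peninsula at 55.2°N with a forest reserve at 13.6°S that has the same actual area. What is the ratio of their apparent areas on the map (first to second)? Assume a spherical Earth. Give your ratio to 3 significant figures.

In the equirectangular projection with standard parallel φ₀ = 26.2° (x = Rλ cos φ₀, y = Rφ), meridians are true-scale (h = 1) and the parallel scale is k = cos φ₀ / cos φ.
Areal scale at 55.2°: h·k = 1.000 × 1.572 = 1.572.
Areal scale at 13.6°: h·k = 1.000 × 0.9231 = 0.9231.
Ratio = 1.572/0.9231 ≈ 1.70.

1.70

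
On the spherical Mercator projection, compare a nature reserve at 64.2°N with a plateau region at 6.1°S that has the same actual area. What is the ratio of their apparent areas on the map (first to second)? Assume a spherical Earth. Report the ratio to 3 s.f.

Mercator is conformal with k = sec φ, so areal scale = k² = sec²φ.
At 64.2°: sec²(64.2°) = 1/0.4352² = 5.279.
At 6.1°: sec²(6.1°) = 1/0.9943² = 1.011.
Ratio = 5.279/1.011 = cos²(6.1°)/cos²(64.2°) ≈ 5.22.

5.22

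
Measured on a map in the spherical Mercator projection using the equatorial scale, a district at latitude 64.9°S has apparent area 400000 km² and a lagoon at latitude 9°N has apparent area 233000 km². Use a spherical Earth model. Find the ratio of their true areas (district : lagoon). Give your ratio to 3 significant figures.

0.317

On Mercator the areal scale is sec²φ, so true area = apparent × cos²φ.
True area of district: 400000 × cos²(64.9°) = 400000 × 0.1799 = 71980 km².
True area of lagoon: 233000 × cos²(9°) = 233000 × 0.9755 = 227300 km².
Ratio = 71980 / 227300 ≈ 0.317.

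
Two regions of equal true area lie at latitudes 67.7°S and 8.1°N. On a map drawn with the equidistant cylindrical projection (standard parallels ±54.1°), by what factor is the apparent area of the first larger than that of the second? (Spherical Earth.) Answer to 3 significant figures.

In the equirectangular projection with standard parallel φ₀ = 54.1° (x = Rλ cos φ₀, y = Rφ), meridians are true-scale (h = 1) and the parallel scale is k = cos φ₀ / cos φ.
Areal scale at 67.7°: h·k = 1.000 × 1.545 = 1.545.
Areal scale at 8.1°: h·k = 1.000 × 0.5923 = 0.5923.
Ratio = 1.545/0.5923 ≈ 2.61.

2.61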